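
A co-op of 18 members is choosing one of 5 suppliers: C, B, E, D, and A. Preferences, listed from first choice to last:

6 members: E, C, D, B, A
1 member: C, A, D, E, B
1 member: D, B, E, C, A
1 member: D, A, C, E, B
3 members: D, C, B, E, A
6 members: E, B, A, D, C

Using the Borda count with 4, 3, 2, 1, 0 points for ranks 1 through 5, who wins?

E

C: 6·3 + 1·4 + 1·1 + 1·2 + 3·3 + 6·0 = 34
B: 6·1 + 1·0 + 1·3 + 1·0 + 3·2 + 6·3 = 33
E: 6·4 + 1·1 + 1·2 + 1·1 + 3·1 + 6·4 = 55
D: 6·2 + 1·2 + 1·4 + 1·4 + 3·4 + 6·1 = 40
A: 6·0 + 1·3 + 1·0 + 1·3 + 3·0 + 6·2 = 18
E has the highest Borda score (55).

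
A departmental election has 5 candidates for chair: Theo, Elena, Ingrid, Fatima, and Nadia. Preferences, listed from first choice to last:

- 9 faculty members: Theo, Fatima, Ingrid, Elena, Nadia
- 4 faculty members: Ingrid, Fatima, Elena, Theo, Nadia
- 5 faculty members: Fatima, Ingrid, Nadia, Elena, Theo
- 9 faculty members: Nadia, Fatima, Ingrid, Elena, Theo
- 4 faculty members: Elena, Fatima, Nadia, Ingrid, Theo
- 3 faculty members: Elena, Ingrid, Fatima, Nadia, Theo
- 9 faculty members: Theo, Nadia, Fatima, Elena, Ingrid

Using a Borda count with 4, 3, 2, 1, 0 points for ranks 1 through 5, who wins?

Fatima

Theo: 9·4 + 4·1 + 5·0 + 9·0 + 4·0 + 3·0 + 9·4 = 76
Elena: 9·1 + 4·2 + 5·1 + 9·1 + 4·4 + 3·4 + 9·1 = 68
Ingrid: 9·2 + 4·4 + 5·3 + 9·2 + 4·1 + 3·3 + 9·0 = 80
Fatima: 9·3 + 4·3 + 5·4 + 9·3 + 4·3 + 3·2 + 9·2 = 122
Nadia: 9·0 + 4·0 + 5·2 + 9·4 + 4·2 + 3·1 + 9·3 = 84
Fatima has the highest Borda score (122).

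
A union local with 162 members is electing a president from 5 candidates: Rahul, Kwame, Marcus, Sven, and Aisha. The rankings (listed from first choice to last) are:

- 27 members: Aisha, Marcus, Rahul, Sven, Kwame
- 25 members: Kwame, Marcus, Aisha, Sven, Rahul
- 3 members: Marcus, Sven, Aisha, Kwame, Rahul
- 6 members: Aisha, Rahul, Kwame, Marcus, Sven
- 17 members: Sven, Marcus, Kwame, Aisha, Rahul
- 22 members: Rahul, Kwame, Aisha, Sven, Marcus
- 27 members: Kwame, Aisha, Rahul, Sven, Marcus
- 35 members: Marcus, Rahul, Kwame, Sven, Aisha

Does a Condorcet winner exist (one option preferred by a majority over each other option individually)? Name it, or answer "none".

Checking pairwise contests:
Marcus beats Rahul 107–55.
Rahul beats Kwame 90–72.
Aisha beats Marcus 82–80.
Rahul beats Sven 117–45.
Kwame beats Aisha 126–36.
Every option loses at least one head-to-head, so there is no Condorcet winner.

none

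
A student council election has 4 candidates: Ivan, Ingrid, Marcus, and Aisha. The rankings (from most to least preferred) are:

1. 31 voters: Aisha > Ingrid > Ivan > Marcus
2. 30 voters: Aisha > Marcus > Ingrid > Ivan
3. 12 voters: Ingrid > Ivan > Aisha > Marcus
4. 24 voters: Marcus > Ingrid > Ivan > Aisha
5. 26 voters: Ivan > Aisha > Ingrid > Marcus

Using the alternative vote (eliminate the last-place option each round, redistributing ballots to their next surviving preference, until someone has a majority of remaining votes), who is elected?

Ivan

Round 1: Ivan 26, Ingrid 12, Marcus 24, Aisha 61. Eliminate Ingrid.
Round 2: Ivan 38, Marcus 24, Aisha 61. Eliminate Marcus.
Round 3: Ivan 62, Aisha 61. Ivan has a majority.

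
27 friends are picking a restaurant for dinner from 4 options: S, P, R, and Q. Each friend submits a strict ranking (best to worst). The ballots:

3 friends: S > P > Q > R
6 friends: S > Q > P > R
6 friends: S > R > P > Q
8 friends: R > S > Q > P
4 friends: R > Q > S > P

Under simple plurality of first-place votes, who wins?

S

First-place votes: S 15, P 0, R 12, Q 0.
S has the most first-place votes.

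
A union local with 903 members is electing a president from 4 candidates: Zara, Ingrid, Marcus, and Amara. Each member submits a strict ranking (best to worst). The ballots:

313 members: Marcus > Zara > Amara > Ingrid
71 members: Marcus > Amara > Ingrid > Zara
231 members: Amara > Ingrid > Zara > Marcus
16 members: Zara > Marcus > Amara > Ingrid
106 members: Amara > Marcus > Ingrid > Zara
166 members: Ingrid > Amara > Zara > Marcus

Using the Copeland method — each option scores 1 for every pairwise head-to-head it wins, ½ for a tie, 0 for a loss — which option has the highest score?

Zara: loses to Ingrid, Marcus, and Amara → score 0.
Ingrid: beats Zara; loses to Marcus and Amara → score 1.
Marcus: beats Zara and Ingrid; loses to Amara → score 2.
Amara: beats Zara, Ingrid, and Marcus → score 3.
Amara has the best pairwise record.

Amara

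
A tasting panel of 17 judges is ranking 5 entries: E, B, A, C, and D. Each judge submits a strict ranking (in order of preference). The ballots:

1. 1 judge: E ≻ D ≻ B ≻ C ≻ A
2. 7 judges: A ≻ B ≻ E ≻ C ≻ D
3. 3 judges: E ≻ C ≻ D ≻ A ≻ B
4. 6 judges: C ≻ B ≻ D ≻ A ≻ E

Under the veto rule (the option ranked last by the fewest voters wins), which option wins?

Last-place votes: E 6, B 3, A 1, C 0, D 7.
C is ranked last by the fewest voters, so C wins.

C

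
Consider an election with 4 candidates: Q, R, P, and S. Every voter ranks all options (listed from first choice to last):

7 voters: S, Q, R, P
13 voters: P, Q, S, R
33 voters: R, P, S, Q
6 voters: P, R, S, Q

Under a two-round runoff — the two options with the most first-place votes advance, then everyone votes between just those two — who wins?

R

Round 1 first-place votes: Q 0, R 33, P 19, S 7.
R and P advance.
Runoff: R is preferred to P by 40 voters; P by 19.
R wins the runoff.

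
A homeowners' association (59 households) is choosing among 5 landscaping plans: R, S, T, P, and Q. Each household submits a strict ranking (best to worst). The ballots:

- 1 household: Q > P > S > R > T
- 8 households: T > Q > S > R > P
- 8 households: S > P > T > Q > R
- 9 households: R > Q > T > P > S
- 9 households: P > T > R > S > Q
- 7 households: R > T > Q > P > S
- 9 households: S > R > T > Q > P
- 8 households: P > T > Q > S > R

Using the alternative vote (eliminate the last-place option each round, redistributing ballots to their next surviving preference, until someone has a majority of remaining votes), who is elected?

Round 1: R 16, S 17, T 8, P 17, Q 1. Eliminate Q.
Round 2: R 16, S 17, T 8, P 18. Eliminate T.
Round 3: R 16, S 25, P 18. Eliminate R.
Round 4: S 25, P 34. P has a majority.

P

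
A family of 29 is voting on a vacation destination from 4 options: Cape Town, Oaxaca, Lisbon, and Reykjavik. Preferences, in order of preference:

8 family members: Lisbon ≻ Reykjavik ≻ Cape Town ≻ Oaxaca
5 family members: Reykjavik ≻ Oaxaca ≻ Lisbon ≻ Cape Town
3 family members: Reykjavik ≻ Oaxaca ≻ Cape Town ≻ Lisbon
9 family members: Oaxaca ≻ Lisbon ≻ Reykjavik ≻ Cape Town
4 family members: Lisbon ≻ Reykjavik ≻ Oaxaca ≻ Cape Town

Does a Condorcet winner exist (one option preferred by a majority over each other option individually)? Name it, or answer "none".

none

Checking pairwise contests:
Oaxaca beats Cape Town 21–8.
Reykjavik beats Oaxaca 20–9.
Oaxaca beats Lisbon 17–12.
Lisbon beats Reykjavik 21–8.
Every option loses at least one head-to-head, so there is no Condorcet winner.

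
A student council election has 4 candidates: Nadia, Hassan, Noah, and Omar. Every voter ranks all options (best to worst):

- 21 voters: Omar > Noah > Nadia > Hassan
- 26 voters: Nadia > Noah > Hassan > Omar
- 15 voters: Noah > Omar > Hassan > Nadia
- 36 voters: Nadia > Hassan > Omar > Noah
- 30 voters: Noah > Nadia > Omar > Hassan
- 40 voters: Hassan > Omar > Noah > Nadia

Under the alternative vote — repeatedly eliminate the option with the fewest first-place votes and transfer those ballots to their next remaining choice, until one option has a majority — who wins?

Round 1: Nadia 62, Hassan 40, Noah 45, Omar 21. Eliminate Omar.
Round 2: Nadia 62, Hassan 40, Noah 66. Eliminate Hassan.
Round 3: Nadia 62, Noah 106. Noah has a majority.

Noah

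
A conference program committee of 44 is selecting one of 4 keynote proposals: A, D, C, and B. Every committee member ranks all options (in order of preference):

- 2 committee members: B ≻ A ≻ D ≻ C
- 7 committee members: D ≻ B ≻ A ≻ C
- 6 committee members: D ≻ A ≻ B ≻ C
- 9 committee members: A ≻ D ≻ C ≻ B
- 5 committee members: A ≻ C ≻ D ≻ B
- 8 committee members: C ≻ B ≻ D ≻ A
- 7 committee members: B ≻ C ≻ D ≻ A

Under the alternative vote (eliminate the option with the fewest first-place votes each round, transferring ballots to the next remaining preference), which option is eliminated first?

C

Round 1: A 14, D 13, C 8, B 9. Eliminate C.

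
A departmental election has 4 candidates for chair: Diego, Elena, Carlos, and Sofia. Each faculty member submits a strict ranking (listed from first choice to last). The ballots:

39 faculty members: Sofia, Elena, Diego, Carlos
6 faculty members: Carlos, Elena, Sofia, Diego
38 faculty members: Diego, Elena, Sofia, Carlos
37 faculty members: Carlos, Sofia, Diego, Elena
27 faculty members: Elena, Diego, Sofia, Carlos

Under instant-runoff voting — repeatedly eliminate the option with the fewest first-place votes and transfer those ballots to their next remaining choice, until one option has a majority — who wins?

Diego

Round 1: Diego 38, Elena 27, Carlos 43, Sofia 39. Eliminate Elena.
Round 2: Diego 65, Carlos 43, Sofia 39. Eliminate Sofia.
Round 3: Diego 104, Carlos 43. Diego has a majority.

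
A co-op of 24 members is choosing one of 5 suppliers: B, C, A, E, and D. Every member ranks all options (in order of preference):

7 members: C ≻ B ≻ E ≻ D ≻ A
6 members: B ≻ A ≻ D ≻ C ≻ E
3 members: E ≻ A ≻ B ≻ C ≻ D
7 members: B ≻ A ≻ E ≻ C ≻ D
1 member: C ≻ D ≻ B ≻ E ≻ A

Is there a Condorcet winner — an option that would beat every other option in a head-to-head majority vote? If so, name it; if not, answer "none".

B

B vs C: 16–8 for B.
B vs A: 21–3 for B.
B vs E: 21–3 for B.
B vs D: 23–1 for B.
B beats every other option head-to-head.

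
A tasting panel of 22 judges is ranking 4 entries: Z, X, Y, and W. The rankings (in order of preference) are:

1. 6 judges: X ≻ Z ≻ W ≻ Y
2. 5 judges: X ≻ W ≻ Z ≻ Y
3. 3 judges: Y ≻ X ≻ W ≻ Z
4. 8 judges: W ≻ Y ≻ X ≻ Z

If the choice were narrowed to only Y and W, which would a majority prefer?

Voters preferring Y to W: 3; preferring W to Y: 19.
W wins the head-to-head.

W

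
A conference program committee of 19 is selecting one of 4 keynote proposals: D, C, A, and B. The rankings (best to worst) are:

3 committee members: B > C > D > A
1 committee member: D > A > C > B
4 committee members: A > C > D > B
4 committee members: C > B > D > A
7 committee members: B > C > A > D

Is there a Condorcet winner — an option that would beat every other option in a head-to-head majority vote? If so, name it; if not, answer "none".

B

B vs D: 14–5 for B.
B vs C: 10–9 for B.
B vs A: 14–5 for B.
B beats every other option head-to-head.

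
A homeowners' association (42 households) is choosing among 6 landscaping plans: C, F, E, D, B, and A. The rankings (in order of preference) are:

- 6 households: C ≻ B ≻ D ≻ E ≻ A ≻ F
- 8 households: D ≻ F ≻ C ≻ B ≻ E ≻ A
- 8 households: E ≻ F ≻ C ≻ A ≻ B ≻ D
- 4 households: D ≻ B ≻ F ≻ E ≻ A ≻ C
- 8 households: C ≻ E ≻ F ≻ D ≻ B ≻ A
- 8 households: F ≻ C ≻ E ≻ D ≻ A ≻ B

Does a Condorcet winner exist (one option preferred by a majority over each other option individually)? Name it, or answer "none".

none

Checking pairwise contests:
F beats C 28–14.
E beats F 22–20.
C beats E 30–12.
C beats D 30–12.
C beats B 38–4.
C beats A 38–4.
Every option loses at least one head-to-head, so there is no Condorcet winner.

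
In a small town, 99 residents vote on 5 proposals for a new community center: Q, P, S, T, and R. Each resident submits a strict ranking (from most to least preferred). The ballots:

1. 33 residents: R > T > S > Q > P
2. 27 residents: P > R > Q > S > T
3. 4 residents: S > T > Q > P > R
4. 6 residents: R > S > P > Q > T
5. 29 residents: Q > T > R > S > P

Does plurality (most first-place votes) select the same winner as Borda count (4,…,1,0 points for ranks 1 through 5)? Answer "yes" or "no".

Plurality — first-place votes: Q 29, P 27, S 4, T 0, R 39. Winner: R.
Borda — scores: Q 217, P 124, S 156, T 198, R 295. Winner: R.
The two methods agree.

yes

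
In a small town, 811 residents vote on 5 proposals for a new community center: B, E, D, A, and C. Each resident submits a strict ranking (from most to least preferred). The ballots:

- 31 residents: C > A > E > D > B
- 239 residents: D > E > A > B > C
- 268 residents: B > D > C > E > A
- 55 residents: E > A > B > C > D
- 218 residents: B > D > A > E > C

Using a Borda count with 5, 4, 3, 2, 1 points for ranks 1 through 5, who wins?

D

B: 31·1 + 239·2 + 268·5 + 55·3 + 218·5 = 3104
E: 31·3 + 239·4 + 268·2 + 55·5 + 218·2 = 2296
D: 31·2 + 239·5 + 268·4 + 55·1 + 218·4 = 3256
A: 31·4 + 239·3 + 268·1 + 55·4 + 218·3 = 1983
C: 31·5 + 239·1 + 268·3 + 55·2 + 218·1 = 1526
D has the highest Borda score (3256).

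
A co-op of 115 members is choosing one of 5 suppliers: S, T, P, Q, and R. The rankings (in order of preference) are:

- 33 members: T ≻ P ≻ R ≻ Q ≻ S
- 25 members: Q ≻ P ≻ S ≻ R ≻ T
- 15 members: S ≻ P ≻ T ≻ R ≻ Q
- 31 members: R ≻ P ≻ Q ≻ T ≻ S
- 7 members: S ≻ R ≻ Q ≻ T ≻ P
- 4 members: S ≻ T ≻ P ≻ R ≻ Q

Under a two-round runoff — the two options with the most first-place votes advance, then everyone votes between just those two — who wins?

Round 1 first-place votes: S 26, T 33, P 0, Q 25, R 31.
T and R advance.
Runoff: T is preferred to R by 52 voters; R by 63.
R wins the runoff.

R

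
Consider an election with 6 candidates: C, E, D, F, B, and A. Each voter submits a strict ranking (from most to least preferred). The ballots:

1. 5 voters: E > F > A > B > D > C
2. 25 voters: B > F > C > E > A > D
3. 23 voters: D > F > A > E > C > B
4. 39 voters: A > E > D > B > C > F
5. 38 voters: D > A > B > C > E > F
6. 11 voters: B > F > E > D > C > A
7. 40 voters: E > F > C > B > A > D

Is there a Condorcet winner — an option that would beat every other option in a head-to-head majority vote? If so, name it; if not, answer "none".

none

Checking pairwise contests:
E beats C 118–63.
A beats E 100–81.
E beats D 120–61.
E beats F 122–59.
E beats B 107–74.
F beats A 104–77.
Every option loses at least one head-to-head, so there is no Condorcet winner.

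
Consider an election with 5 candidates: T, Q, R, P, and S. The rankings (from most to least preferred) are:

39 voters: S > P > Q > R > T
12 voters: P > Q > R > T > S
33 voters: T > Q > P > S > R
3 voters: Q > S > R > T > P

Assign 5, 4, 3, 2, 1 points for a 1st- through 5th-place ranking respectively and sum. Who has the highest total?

P

T: 39·1 + 12·2 + 33·5 + 3·2 = 234
Q: 39·3 + 12·4 + 33·4 + 3·5 = 312
R: 39·2 + 12·3 + 33·1 + 3·3 = 156
P: 39·4 + 12·5 + 33·3 + 3·1 = 318
S: 39·5 + 12·1 + 33·2 + 3·4 = 285
P has the highest Borda score (318).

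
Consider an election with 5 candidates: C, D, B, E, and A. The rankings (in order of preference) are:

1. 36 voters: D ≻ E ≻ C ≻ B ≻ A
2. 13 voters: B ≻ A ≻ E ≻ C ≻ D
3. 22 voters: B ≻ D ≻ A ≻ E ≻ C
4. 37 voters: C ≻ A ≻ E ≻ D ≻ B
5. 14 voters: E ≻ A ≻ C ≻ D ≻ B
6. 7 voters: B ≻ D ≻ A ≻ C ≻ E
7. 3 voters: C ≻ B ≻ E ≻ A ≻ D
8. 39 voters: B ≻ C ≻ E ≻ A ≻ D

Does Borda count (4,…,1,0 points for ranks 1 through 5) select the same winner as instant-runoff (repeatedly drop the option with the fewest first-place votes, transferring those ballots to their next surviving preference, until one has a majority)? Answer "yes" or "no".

yes

Borda — scores: C 397, D 282, B 369, E 370, A 292. Winner: C.
Instant-runoff — R1 C 40, D 36, B 81, E 14, A 0 (A out); R2 C 40, D 36, B 81, E 14 (E out); R3 C 54, D 36, B 81 (D out); R4 C 90, B 81 (C winner). Winner: C.
The two methods agree.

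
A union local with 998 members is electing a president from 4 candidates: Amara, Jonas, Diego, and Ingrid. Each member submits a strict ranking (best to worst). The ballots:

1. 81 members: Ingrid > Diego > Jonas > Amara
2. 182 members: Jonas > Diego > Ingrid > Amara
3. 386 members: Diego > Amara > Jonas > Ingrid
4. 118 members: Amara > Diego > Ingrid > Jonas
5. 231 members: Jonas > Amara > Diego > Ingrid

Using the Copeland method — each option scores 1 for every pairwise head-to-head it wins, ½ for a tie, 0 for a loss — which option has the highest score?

Amara: beats Jonas and Ingrid; loses to Diego → score 2.
Jonas: beats Ingrid; loses to Amara and Diego → score 1.
Diego: beats Amara, Jonas, and Ingrid → score 3.
Ingrid: loses to Amara, Jonas, and Diego → score 0.
Diego has the best pairwise record.

Diego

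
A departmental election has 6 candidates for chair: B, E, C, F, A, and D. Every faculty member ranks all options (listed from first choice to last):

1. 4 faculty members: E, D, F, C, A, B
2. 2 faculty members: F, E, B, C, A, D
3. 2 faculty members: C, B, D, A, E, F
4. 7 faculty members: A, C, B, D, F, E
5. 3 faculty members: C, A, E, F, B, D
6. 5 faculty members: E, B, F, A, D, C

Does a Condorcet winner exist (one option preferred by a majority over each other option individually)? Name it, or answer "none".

A vs B: 14–9 for A.
A vs E: 12–11 for A.
A vs C: 12–11 for A.
A vs F: 12–11 for A.
A vs D: 17–6 for A.
A beats every other option head-to-head.

A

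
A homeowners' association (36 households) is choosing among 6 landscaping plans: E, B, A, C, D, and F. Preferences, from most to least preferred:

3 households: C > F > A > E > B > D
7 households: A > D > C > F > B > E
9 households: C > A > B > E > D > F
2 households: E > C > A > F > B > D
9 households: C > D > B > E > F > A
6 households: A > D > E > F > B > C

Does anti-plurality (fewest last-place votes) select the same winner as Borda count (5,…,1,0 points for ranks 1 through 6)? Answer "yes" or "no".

Anti-plurality — last-place votes: E 7, B 0, A 9, C 6, D 5, F 9. Winner: B.
Borda — scores: E 70, B 72, A 116, C 134, D 97, F 51. Winner: C.
The two methods disagree.

no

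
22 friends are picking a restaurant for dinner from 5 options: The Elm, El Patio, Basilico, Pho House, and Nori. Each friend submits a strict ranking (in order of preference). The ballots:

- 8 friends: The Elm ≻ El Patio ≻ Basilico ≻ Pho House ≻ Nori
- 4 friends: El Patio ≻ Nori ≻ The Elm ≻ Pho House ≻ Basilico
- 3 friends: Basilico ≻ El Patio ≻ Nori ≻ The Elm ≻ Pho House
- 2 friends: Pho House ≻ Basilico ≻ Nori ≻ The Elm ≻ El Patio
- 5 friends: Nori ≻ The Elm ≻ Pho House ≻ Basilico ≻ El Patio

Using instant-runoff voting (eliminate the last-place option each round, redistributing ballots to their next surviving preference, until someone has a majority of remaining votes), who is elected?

Round 1: The Elm 8, El Patio 4, Basilico 3, Pho House 2, Nori 5. Eliminate Pho House.
Round 2: The Elm 8, El Patio 4, Basilico 5, Nori 5. Eliminate El Patio.
Round 3: The Elm 8, Basilico 5, Nori 9. Eliminate Basilico.
Round 4: The Elm 8, Nori 14. Nori has a majority.

Nori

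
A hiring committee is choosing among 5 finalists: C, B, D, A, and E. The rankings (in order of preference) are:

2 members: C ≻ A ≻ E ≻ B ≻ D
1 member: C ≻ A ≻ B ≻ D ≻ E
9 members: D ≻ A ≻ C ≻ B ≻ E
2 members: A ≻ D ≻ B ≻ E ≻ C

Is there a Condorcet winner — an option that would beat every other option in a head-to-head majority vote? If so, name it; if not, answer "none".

D

D vs C: 11–3 for D.
D vs B: 11–3 for D.
D vs A: 9–5 for D.
D vs E: 12–2 for D.
D beats every other option head-to-head.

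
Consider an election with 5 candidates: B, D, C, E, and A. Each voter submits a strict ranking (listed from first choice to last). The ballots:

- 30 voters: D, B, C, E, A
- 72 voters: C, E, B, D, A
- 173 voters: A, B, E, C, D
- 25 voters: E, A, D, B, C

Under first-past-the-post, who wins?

A

First-place votes: B 0, D 30, C 72, E 25, A 173.
A has the most first-place votes.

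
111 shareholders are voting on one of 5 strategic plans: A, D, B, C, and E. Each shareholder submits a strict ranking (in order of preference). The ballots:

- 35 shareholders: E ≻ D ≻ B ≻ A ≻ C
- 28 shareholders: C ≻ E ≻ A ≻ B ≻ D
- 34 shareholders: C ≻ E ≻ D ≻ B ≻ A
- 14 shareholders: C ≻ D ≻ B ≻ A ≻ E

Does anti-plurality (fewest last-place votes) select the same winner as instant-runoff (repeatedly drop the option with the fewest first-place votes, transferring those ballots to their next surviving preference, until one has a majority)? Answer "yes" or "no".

no

Anti-plurality — last-place votes: A 34, D 28, B 0, C 35, E 14. Winner: B.
Instant-runoff — R1 A 0, D 0, B 0, C 76, E 35 (C winner). Winner: C.
The two methods disagree.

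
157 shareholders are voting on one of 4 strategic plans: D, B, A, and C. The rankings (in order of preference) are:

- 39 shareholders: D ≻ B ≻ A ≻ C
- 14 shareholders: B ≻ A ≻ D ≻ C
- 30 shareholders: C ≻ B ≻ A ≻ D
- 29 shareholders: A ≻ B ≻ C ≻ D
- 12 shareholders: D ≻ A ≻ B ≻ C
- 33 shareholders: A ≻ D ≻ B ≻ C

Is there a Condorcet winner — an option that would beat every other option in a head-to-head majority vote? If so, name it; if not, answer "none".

none

Checking pairwise contests:
A beats D 106–51.
D beats B 84–73.
B beats A 83–74.
D beats C 98–59.
Every option loses at least one head-to-head, so there is no Condorcet winner.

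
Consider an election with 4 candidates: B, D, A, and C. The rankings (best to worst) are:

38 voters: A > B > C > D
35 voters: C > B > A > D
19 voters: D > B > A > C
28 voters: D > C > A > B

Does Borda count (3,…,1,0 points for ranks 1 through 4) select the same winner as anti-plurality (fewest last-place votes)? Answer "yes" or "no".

Borda — scores: B 184, D 141, A 196, C 199. Winner: C.
Anti-plurality — last-place votes: B 28, D 73, A 0, C 19. Winner: A.
The two methods disagree.

no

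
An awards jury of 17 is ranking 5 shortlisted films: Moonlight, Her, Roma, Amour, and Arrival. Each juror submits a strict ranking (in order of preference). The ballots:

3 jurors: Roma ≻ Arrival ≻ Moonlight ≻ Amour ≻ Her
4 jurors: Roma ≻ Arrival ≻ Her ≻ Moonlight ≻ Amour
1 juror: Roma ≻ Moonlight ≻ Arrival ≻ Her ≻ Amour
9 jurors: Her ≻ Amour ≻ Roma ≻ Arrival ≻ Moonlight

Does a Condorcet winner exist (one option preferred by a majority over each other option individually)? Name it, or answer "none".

Her vs Moonlight: 13–4 for Her.
Her vs Roma: 9–8 for Her.
Her vs Amour: 14–3 for Her.
Her vs Arrival: 9–8 for Her.
Her beats every other option head-to-head.

Her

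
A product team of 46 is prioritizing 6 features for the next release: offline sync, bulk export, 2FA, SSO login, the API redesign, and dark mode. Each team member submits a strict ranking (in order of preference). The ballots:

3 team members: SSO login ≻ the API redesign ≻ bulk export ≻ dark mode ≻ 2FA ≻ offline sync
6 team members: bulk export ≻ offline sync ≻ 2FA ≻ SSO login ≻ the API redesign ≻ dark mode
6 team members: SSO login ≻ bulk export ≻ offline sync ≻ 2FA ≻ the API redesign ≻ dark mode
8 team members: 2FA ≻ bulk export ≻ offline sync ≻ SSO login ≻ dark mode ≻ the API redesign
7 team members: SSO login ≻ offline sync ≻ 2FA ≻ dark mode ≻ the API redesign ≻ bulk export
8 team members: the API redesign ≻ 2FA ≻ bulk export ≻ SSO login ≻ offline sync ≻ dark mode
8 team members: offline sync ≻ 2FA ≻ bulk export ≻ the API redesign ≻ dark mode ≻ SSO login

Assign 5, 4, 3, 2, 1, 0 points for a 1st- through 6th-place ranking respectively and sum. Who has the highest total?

2FA

offline sync: 3·0 + 6·4 + 6·3 + 8·3 + 7·4 + 8·1 + 8·5 = 142
bulk export: 3·3 + 6·5 + 6·4 + 8·4 + 7·0 + 8·3 + 8·3 = 143
2FA: 3·1 + 6·3 + 6·2 + 8·5 + 7·3 + 8·4 + 8·4 = 158
SSO login: 3·5 + 6·2 + 6·5 + 8·2 + 7·5 + 8·2 + 8·0 = 124
the API redesign: 3·4 + 6·1 + 6·1 + 8·0 + 7·1 + 8·5 + 8·2 = 87
dark mode: 3·2 + 6·0 + 6·0 + 8·1 + 7·2 + 8·0 + 8·1 = 36
2FA has the highest Borda score (158).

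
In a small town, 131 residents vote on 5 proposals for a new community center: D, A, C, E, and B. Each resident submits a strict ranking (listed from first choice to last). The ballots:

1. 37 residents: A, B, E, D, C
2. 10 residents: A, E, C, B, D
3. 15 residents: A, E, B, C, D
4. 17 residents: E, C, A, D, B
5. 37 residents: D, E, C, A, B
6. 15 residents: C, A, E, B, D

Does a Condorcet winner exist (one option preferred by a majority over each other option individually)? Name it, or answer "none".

none

Checking pairwise contests:
A beats D 94–37.
C beats A 69–62.
D beats C 74–57.
A beats E 77–54.
A beats B 131–0.
Every option loses at least one head-to-head, so there is no Condorcet winner.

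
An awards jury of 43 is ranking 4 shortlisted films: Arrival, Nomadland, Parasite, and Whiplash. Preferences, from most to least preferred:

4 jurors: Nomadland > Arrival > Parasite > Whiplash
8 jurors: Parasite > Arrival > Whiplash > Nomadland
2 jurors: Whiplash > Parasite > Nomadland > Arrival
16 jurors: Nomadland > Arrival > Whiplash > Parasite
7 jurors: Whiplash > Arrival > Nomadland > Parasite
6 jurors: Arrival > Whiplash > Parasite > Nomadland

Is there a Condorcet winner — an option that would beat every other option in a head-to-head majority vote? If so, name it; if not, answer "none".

Checking pairwise contests:
Nomadland beats Arrival 22–21.
Whiplash beats Nomadland 23–20.
Arrival beats Parasite 33–10.
Arrival beats Whiplash 34–9.
Every option loses at least one head-to-head, so there is no Condorcet winner.

none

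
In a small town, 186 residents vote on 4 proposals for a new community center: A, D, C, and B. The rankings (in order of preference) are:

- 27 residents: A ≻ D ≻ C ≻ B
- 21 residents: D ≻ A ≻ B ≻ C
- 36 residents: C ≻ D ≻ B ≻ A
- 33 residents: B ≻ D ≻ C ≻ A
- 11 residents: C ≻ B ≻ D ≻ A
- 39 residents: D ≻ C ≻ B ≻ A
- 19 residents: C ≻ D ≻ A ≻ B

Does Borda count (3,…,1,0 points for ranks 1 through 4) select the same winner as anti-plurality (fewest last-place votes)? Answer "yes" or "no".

yes

Borda — scores: A 142, D 421, C 336, B 217. Winner: D.
Anti-plurality — last-place votes: A 119, D 0, C 21, B 46. Winner: D.
The two methods agree.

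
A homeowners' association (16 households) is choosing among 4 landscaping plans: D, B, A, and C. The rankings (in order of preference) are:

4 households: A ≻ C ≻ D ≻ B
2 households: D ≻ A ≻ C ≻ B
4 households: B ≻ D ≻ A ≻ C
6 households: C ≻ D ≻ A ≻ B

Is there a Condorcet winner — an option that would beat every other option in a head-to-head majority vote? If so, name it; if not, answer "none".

Checking pairwise contests:
C beats D 10–6.
D beats B 12–4.
D beats A 12–4.
A beats C 10–6.
Every option loses at least one head-to-head, so there is no Condorcet winner.

none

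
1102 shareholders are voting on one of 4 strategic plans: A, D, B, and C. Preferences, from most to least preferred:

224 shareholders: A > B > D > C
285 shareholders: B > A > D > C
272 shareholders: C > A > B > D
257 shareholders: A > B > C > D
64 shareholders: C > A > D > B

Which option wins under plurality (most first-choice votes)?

First-place votes: A 481, D 0, B 285, C 336.
A has the most first-place votes.

A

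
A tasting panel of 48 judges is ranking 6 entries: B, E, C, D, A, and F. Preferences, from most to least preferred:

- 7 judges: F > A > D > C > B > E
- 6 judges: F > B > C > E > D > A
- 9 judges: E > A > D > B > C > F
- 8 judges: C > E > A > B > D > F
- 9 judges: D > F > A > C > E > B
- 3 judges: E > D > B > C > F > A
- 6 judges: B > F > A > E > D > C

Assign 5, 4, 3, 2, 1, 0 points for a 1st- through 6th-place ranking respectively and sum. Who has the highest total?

A

B: 7·1 + 6·4 + 9·2 + 8·2 + 9·0 + 3·3 + 6·5 = 104
E: 7·0 + 6·2 + 9·5 + 8·4 + 9·1 + 3·5 + 6·2 = 125
C: 7·2 + 6·3 + 9·1 + 8·5 + 9·2 + 3·2 + 6·0 = 105
D: 7·3 + 6·1 + 9·3 + 8·1 + 9·5 + 3·4 + 6·1 = 125
A: 7·4 + 6·0 + 9·4 + 8·3 + 9·3 + 3·0 + 6·3 = 133
F: 7·5 + 6·5 + 9·0 + 8·0 + 9·4 + 3·1 + 6·4 = 128
A has the highest Borda score (133).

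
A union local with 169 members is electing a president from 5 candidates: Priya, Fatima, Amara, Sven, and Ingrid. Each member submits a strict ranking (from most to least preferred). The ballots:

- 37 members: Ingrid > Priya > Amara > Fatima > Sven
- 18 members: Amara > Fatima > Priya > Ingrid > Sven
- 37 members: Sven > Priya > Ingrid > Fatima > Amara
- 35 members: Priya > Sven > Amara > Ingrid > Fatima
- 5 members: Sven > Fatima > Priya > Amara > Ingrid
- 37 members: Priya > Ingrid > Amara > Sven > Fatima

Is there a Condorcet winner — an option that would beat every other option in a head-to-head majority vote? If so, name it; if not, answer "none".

Priya

Priya vs Fatima: 146–23 for Priya.
Priya vs Amara: 151–18 for Priya.
Priya vs Sven: 127–42 for Priya.
Priya vs Ingrid: 132–37 for Priya.
Priya beats every other option head-to-head.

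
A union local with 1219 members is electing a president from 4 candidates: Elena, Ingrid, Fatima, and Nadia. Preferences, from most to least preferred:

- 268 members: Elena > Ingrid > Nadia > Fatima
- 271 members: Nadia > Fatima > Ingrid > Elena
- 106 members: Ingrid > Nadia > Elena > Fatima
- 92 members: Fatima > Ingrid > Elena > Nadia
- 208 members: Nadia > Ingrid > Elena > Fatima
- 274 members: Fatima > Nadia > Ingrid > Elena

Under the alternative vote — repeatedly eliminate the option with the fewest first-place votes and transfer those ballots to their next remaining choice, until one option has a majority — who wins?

Round 1: Elena 268, Ingrid 106, Fatima 366, Nadia 479. Eliminate Ingrid.
Round 2: Elena 268, Fatima 366, Nadia 585. Eliminate Elena.
Round 3: Fatima 366, Nadia 853. Nadia has a majority.

Nadia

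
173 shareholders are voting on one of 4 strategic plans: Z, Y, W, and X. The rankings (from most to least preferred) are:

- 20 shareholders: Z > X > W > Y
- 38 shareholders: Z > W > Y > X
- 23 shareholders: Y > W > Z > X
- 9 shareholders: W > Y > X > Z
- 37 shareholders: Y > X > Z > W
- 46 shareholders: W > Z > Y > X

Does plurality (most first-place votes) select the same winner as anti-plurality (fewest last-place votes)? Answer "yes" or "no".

Plurality — first-place votes: Z 58, Y 60, W 55, X 0. Winner: Y.
Anti-plurality — last-place votes: Z 9, Y 20, W 37, X 107. Winner: Z.
The two methods disagree.

no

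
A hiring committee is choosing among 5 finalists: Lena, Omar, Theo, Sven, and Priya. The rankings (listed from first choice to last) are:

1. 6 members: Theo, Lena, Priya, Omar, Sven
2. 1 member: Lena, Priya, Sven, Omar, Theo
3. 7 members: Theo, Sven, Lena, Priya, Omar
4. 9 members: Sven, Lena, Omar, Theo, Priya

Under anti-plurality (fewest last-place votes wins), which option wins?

Lena

Last-place votes: Lena 0, Omar 7, Theo 1, Sven 6, Priya 9.
Lena is ranked last by the fewest voters, so Lena wins.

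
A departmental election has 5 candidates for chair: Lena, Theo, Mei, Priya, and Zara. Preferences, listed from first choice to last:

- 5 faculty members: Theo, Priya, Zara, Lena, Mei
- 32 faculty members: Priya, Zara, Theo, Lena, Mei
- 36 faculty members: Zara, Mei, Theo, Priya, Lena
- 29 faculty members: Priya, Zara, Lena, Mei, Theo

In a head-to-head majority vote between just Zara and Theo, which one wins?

Zara

Voters preferring Zara to Theo: 97; preferring Theo to Zara: 5.
Zara wins the head-to-head.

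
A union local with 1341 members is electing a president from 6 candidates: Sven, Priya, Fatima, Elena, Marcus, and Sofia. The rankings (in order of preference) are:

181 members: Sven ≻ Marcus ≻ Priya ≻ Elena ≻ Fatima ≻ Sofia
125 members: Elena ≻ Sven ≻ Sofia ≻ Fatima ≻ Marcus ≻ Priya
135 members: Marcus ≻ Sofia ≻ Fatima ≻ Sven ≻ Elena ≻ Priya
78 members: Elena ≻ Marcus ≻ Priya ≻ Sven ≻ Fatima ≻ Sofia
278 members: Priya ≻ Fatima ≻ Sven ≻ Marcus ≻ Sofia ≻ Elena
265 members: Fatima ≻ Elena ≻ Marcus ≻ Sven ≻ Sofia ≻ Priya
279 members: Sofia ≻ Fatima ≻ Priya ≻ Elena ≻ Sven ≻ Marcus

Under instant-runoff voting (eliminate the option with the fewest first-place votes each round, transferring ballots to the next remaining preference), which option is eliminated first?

Marcus

Round 1: Sven 181, Priya 278, Fatima 265, Elena 203, Marcus 135, Sofia 279. Eliminate Marcus.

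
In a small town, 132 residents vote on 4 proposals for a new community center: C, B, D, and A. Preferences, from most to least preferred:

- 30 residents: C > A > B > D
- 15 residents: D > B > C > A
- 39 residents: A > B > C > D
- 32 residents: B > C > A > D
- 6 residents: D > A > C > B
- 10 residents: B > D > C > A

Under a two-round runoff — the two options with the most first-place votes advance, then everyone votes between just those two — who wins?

Round 1 first-place votes: C 30, B 42, D 21, A 39.
B and A advance.
Runoff: B is preferred to A by 57 voters; A by 75.
A wins the runoff.

A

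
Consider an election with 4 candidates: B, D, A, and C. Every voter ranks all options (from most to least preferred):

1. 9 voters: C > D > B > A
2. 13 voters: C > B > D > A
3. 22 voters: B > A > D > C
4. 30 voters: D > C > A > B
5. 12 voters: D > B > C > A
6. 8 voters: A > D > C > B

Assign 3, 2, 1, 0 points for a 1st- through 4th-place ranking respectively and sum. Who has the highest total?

D

B: 9·1 + 13·2 + 22·3 + 30·0 + 12·2 + 8·0 = 125
D: 9·2 + 13·1 + 22·1 + 30·3 + 12·3 + 8·2 = 195
A: 9·0 + 13·0 + 22·2 + 30·1 + 12·0 + 8·3 = 98
C: 9·3 + 13·3 + 22·0 + 30·2 + 12·1 + 8·1 = 146
D has the highest Borda score (195).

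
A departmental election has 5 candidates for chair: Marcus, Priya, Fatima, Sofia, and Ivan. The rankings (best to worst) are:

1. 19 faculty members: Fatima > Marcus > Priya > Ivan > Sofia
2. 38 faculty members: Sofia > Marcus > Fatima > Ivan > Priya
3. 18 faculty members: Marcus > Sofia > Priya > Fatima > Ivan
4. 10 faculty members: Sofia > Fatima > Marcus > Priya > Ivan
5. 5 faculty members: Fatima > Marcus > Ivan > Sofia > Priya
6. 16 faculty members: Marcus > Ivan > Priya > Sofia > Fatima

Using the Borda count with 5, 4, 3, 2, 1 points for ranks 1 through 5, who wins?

Marcus

Marcus: 19·4 + 38·4 + 18·5 + 10·3 + 5·4 + 16·5 = 448
Priya: 19·3 + 38·1 + 18·3 + 10·2 + 5·1 + 16·3 = 222
Fatima: 19·5 + 38·3 + 18·2 + 10·4 + 5·5 + 16·1 = 326
Sofia: 19·1 + 38·5 + 18·4 + 10·5 + 5·2 + 16·2 = 373
Ivan: 19·2 + 38·2 + 18·1 + 10·1 + 5·3 + 16·4 = 221
Marcus has the highest Borda score (448).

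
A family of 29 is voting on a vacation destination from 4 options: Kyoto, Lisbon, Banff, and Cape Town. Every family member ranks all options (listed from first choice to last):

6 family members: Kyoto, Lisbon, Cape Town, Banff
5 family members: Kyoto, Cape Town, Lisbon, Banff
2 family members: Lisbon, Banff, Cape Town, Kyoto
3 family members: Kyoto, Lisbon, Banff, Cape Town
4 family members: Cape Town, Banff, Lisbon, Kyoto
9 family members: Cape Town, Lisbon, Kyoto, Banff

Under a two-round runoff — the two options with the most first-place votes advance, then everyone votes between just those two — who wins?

Cape Town

Round 1 first-place votes: Kyoto 14, Lisbon 2, Banff 0, Cape Town 13.
Kyoto and Cape Town advance.
Runoff: Kyoto is preferred to Cape Town by 14 voters; Cape Town by 15.
Cape Town wins the runoff.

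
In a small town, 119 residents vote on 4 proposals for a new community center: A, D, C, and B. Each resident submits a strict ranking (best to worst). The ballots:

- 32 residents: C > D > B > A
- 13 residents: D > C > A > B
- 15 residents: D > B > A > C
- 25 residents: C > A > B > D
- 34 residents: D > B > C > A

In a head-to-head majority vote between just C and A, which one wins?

Voters preferring C to A: 104; preferring A to C: 15.
C wins the head-to-head.

C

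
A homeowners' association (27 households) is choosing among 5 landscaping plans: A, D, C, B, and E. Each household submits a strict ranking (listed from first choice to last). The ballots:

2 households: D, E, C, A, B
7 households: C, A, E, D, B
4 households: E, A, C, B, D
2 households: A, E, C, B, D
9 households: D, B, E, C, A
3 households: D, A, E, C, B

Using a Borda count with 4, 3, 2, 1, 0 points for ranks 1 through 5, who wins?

E

A: 2·1 + 7·3 + 4·3 + 2·4 + 9·0 + 3·3 = 52
D: 2·4 + 7·1 + 4·0 + 2·0 + 9·4 + 3·4 = 63
C: 2·2 + 7·4 + 4·2 + 2·2 + 9·1 + 3·1 = 56
B: 2·0 + 7·0 + 4·1 + 2·1 + 9·3 + 3·0 = 33
E: 2·3 + 7·2 + 4·4 + 2·3 + 9·2 + 3·2 = 66
E has the highest Borda score (66).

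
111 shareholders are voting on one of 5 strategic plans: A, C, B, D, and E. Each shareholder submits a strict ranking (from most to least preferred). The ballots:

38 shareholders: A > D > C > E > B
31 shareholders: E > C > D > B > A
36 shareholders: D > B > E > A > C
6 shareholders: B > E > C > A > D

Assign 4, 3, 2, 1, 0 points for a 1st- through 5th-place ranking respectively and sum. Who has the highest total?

D

A: 38·4 + 31·0 + 36·1 + 6·1 = 194
C: 38·2 + 31·3 + 36·0 + 6·2 = 181
B: 38·0 + 31·1 + 36·3 + 6·4 = 163
D: 38·3 + 31·2 + 36·4 + 6·0 = 320
E: 38·1 + 31·4 + 36·2 + 6·3 = 252
D has the highest Borda score (320).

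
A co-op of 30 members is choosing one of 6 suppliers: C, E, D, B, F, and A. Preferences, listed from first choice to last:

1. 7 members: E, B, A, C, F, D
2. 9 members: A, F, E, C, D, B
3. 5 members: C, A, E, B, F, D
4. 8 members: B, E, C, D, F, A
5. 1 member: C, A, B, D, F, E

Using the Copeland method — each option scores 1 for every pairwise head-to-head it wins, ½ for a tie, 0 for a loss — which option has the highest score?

C: beats D and F; ties B; loses to E and A → score 2.5.
E: beats C, D, B, and F; ties A → score 4.5.
D: loses to C, E, B, F, and A → score 0.
B: beats D and F; ties C and A; loses to E → score 3.
F: beats D; loses to C, E, B, and A → score 1.
A: beats C, D, and F; ties E and B → score 4.
E has the best pairwise record.

E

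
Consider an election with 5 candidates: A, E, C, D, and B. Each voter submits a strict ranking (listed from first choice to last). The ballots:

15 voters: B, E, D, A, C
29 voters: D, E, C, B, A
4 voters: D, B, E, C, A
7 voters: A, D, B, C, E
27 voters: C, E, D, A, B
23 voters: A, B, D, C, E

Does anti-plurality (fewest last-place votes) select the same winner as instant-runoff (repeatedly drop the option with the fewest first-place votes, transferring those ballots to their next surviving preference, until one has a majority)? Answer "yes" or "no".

yes

Anti-plurality — last-place votes: A 33, E 30, C 15, D 0, B 27. Winner: D.
Instant-runoff — R1 A 30, E 0, C 27, D 33, B 15 (E out); R2 A 30, C 27, D 33, B 15 (B out); R3 A 30, C 27, D 48 (C out); R4 A 30, D 75 (D winner). Winner: D.
The two methods agree.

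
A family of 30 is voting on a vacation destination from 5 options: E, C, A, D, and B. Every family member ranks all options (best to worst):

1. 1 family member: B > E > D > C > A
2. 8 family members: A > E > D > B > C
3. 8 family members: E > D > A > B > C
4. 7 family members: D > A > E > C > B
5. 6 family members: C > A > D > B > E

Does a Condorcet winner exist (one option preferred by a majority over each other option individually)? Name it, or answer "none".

none

Checking pairwise contests:
A beats E 21–9.
E beats C 24–6.
D beats A 16–14.
E beats D 17–13.
E beats B 23–7.
Every option loses at least one head-to-head, so there is no Condorcet winner.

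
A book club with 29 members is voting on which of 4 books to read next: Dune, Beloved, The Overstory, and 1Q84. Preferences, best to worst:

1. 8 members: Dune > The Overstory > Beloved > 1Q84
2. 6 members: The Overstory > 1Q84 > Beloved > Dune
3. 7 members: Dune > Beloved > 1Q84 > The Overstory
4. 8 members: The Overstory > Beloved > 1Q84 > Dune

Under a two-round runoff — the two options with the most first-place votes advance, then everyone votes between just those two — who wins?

Round 1 first-place votes: Dune 15, Beloved 0, The Overstory 14, 1Q84 0.
Dune and The Overstory advance.
Runoff: Dune is preferred to The Overstory by 15 voters; The Overstory by 14.
Dune wins the runoff.

Dune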